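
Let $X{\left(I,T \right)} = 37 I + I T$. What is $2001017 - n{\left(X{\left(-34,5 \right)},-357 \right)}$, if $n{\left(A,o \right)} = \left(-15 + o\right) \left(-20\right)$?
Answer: $1993577$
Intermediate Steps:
$n{\left(A,o \right)} = 300 - 20 o$
$2001017 - n{\left(X{\left(-34,5 \right)},-357 \right)} = 2001017 - \left(300 - -7140\right) = 2001017 - \left(300 + 7140\right) = 2001017 - 7440 = 1993577$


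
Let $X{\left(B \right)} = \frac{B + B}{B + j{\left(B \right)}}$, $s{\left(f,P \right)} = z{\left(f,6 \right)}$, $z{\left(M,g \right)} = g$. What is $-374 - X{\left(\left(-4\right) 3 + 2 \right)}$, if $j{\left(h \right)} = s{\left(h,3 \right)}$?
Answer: $-379$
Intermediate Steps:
$s{\left(f,P \right)} = 6$
$j{\left(h \right)} = 6$
$X{\left(B \right)} = \frac{2 B}{6 + B}$ ($X{\left(B \right)} = \frac{B + B}{B + 6} = \frac{2 B}{6 + B}$)
$-374 - X{\left(\left(-4\right) 3 + 2 \right)} = -374 - \frac{2 \left(\left(-4\right) 3 + 2\right)}{6 + \left(\left(-4\right) 3 + 2\right)} = -374 - \frac{2 \left(-12 + 2\right)}{6 + \left(-12 + 2\right)} = -374 - 2 \left(-10\right) \frac{1}{6 - 10} = -374 - 2 \left(-10\right) \frac{1}{-4} = -374 - 2 \left(-10\right) \left(- \frac{1}{4}\right) = -374 - 5 = -379$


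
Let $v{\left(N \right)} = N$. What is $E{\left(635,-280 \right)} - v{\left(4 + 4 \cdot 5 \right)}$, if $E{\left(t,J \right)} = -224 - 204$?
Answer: $-452$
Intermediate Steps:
$E{\left(t,J \right)} = -428$ ($E{\left(t,J \right)} = -224 - 204 = -428$)
$E{\left(635,-280 \right)} - v{\left(4 + 4 \cdot 5 \right)} = -428 - \left(4 + 4 \cdot 5\right) = -428 - \left(4 + 20\right) = -428 - 24 = -452$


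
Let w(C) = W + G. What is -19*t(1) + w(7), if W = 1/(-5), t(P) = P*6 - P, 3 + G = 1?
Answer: -486/5 ≈ -97.200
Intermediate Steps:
G = -2 (G = -3 + 1 = -2)
t(P) = 5*P (t(P) = 6*P - P = 5*P)
W = -1/5 ≈ -0.20000
w(C) = -11/5 (w(C) = -1/5 - 2 = -11/5)
-19*t(1) + w(7) = -95 - 11/5 = -486/5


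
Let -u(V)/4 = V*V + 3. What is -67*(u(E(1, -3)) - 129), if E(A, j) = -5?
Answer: 16147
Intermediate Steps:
u(V) = -12 - 4*V² (u(V) = -4*(V*V + 3) = -4*(V² + 3) = -4*(3 + V²) = -12 - 4*V²)
-67*(u(E(1, -3)) - 129) = -67*((-12 - 4*(-5)²) - 129) = -67*((-12 - 4*25) - 129) = -67*((-12 - 100) - 129) = -67*(-112 - 129) = -67*(-241) = 16147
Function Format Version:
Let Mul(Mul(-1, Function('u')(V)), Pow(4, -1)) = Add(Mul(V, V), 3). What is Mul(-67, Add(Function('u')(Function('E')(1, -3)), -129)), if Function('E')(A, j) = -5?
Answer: 16147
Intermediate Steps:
Function('u')(V) = Add(-12, Mul(-4, Pow(V, 2))) (Function('u')(V) = Mul(-4, Add(Mul(V, V), 3)) = Mul(-4, Add(Pow(V, 2), 3)) = Mul(-4, Add(3, Pow(V, 2))) = Add(-12, Mul(-4, Pow(V, 2))))
Mul(-67, Add(Function('u')(Function('E')(1, -3)), -129)) = Mul(-67, Add(Add(-12, Mul(-4, Pow(-5, 2))), -129)) = Mul(-67, Add(Add(-12, Mul(-4, 25)), -129)) = Mul(-67, Add(Add(-12, -100), -129)) = Mul(-67, Add(-112, -129)) = Mul(-67, -241) = 16147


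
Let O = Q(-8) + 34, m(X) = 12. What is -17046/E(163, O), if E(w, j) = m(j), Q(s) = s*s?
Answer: -2841/2 ≈ -1420.5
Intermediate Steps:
Q(s) = s²
O = 98 (O = (-8)² + 34 = 64 + 34 = 98)
E(w, j) = 12
-17046/E(163, O) = -17046/12 = -17046*1/12 = -2841/2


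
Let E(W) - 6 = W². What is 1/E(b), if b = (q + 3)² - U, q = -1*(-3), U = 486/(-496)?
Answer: 61504/84476265 ≈ 0.00072806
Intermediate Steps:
U = -243/248 (U = 486*(-1/496) = -243/248 ≈ -0.97984)
q = 3
b = 9171/248 (b = (3 + 3)² - 1*(-243/248) = 6² + 243/248 = 36 + 243/248 = 9171/248 ≈ 36.980)
E(W) = 6 + W²
1/E(b) = 1/(6 + (9171/248)²) = 1/(6 + 84107241/61504) = 1/(84476265/61504) = 61504/84476265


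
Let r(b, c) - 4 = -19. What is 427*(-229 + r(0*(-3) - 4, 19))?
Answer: -104188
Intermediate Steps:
r(b, c) = -15 (r(b, c) = 4 - 19 = -15)
427*(-229 + r(0*(-3) - 4, 19)) = 427*(-229 - 15) = 427*(-244) = -104188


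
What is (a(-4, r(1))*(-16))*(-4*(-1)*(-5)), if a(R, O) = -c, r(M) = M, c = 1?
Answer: -320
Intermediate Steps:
a(R, O) = -1 (a(R, O) = -1*1 = -1)
(a(-4, r(1))*(-16))*(-4*(-1)*(-5)) = (-1*(-16))*(-4*(-1)*(-5)) = 16*(4*(-5)) = 16*(-20) = -320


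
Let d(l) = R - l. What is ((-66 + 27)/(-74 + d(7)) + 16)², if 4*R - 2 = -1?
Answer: 28344976/104329 ≈ 271.69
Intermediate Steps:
R = ¼ (R = ½ + (¼)*(-1) = ½ - ¼ = ¼ ≈ 0.25000)
d(l) = ¼ - l
((-66 + 27)/(-74 + d(7)) + 16)² = ((-66 + 27)/(-74 + (¼ - 1*7)) + 16)² = (-39/(-74 + (¼ - 7)) + 16)² = (-39/(-74 - 27/4) + 16)² = (-39/(-323/4) + 16)² = (-39*(-4/323) + 16)² = (156/323 + 16)² = (5324/323)² = 28344976/104329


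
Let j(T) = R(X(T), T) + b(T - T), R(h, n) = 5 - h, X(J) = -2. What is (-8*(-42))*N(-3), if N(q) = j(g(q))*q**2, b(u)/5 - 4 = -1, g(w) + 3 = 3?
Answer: 66528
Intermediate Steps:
g(w) = 0 (g(w) = -3 + 3 = 0)
b(u) = 15 (b(u) = 20 + 5*(-1) = 20 - 5 = 15)
j(T) = 22 (j(T) = (5 - 1*(-2)) + 15 = (5 + 2) + 15 = 7 + 15 = 22)
N(q) = 22*q**2
(-8*(-42))*N(-3) = (-8*(-42))*(22*(-3)**2) = 336*(22*9) = 336*198 = 66528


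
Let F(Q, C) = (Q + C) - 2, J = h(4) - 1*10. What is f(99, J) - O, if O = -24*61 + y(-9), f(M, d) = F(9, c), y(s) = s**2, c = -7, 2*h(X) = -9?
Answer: 1383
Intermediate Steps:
h(X) = -9/2 (h(X) = (1/2)*(-9) = -9/2)
J = -29/2 (J = -9/2 - 1*10 = -9/2 - 10 = -29/2 ≈ -14.500)
F(Q, C) = -2 + C + Q (F(Q, C) = (C + Q) - 2 = -2 + C + Q)
f(M, d) = 0 (f(M, d) = -2 - 7 + 9 = 0)
O = -1383 (O = -24*61 + (-9)**2 = -1464 + 81 = -1383)
f(99, J) - O = 0 - 1*(-1383) = 0 + 1383 = 1383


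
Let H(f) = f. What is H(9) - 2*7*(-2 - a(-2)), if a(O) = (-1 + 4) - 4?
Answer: 23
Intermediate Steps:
a(O) = -1 (a(O) = 3 - 4 = -1)
H(9) - 2*7*(-2 - a(-2)) = 9 - 2*7*(-2 - 1*(-1)) = 9 - 14*(-2 + 1) = 9 - 14*(-1) = 9 - 1*(-14) = 9 + 14 = 23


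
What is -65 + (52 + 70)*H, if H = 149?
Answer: 18113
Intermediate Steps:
-65 + (52 + 70)*H = -65 + (52 + 70)*149 = -65 + 122*149 = -65 + 18178 = 18113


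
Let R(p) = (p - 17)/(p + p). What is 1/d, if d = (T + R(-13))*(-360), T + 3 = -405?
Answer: 13/1904040 ≈ 6.8276e-6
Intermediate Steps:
R(p) = (-17 + p)/(2*p) (R(p) = (-17 + p)/((2*p)) = (-17 + p)*(1/(2*p)) = (-17 + p)/(2*p))
T = -408 (T = -3 - 405 = -408)
d = 1904040/13 (d = (-408 + (½)*(-17 - 13)/(-13))*(-360) = (-408 + (½)*(-1/13)*(-30))*(-360) = (-408 + 15/13)*(-360) = -5289/13*(-360) = 1904040/13 ≈ 1.4646e+5)
1/d = 1/(1904040/13) = 13/1904040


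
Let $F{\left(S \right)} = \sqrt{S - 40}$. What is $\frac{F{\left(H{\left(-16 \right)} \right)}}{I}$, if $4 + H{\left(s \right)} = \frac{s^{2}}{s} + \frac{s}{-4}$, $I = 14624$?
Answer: $\frac{i \sqrt{14}}{7312} \approx 0.00051171 i$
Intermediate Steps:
$H{\left(s \right)} = -4 + \frac{3 s}{4}$ ($H{\left(s \right)} = -4 + \left(\frac{s^{2}}{s} + \frac{s}{-4}\right) = -4 + \left(s + s \left(- \frac{1}{4}\right)\right) = -4 + \left(s - \frac{s}{4}\right) = -4 + \frac{3 s}{4}$)
$F{\left(S \right)} = \sqrt{-40 + S}$
$\frac{F{\left(H{\left(-16 \right)} \right)}}{I} = \frac{\sqrt{-40 + \left(-4 + \frac{3}{4} \left(-16\right)\right)}}{14624} = \sqrt{-40 - 16} \cdot \frac{1}{14624} = \sqrt{-56} \cdot \frac{1}{14624} = 2 i \sqrt{14} \cdot \frac{1}{14624} = \frac{i \sqrt{14}}{7312}$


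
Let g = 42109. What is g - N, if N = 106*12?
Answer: 40837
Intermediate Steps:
N = 1272
g - N = 42109 - 1*1272 = 42109 - 1272 = 40837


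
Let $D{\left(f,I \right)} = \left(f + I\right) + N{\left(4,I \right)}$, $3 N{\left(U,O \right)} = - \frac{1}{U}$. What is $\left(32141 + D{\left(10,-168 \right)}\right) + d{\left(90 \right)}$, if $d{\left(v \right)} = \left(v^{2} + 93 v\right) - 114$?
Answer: $\frac{580067}{12} \approx 48339.0$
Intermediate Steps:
$d{\left(v \right)} = -114 + v^{2} + 93 v$
$N{\left(U,O \right)} = - \frac{1}{3 U}$ ($N{\left(U,O \right)} = \frac{\left(-1\right) \frac{1}{U}}{3} = - \frac{1}{3 U}$)
$D{\left(f,I \right)} = - \frac{1}{12} + I + f$ ($D{\left(f,I \right)} = \left(f + I\right) - \frac{1}{3 \cdot 4} = \left(I + f\right) - \frac{1}{12} = - \frac{1}{12} + I + f$)
$\left(32141 + D{\left(10,-168 \right)}\right) + d{\left(90 \right)} = \left(32141 - \frac{1897}{12}\right) + \left(-114 + 90^{2} + 93 \cdot 90\right) = \left(32141 - \frac{1897}{12}\right) + \left(-114 + 8100 + 8370\right) = \frac{383795}{12} + 16356 = \frac{580067}{12}$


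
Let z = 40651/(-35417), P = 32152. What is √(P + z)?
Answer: √40328868022661/35417 ≈ 179.31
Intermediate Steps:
z = -40651/35417 (z = 40651*(-1/35417) = -40651/35417 ≈ -1.1478)
√(P + z) = √(32152 - 40651/35417) = √(1138686733/35417) = √40328868022661/35417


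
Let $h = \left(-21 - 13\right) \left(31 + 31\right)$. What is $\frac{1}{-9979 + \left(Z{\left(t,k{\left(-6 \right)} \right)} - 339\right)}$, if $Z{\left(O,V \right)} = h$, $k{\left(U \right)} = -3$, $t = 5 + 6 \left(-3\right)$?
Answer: $- \frac{1}{12426} \approx -8.0476 \cdot 10^{-5}$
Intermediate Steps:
$h = -2108$ ($h = \left(-34\right) 62 = -2108$)
$t = -13$ ($t = 5 - 18 = -13$)
$Z{\left(O,V \right)} = -2108$
$\frac{1}{-9979 + \left(Z{\left(t,k{\left(-6 \right)} \right)} - 339\right)} = \frac{1}{-9979 - 2447} = \frac{1}{-12426} = - \frac{1}{12426}$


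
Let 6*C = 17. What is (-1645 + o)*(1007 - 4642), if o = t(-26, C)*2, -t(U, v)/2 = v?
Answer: 18062315/3 ≈ 6.0208e+6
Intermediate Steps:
C = 17/6 (C = (⅙)*17 = 17/6 ≈ 2.8333)
t(U, v) = -2*v
o = -34/3 (o = -2*17/6*2 = -17/3*2 = -34/3 ≈ -11.333)
(-1645 + o)*(1007 - 4642) = (-1645 - 34/3)*(1007 - 4642) = -4969/3*(-3635) = 18062315/3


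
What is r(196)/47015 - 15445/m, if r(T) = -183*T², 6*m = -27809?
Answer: -191143949502/1307440135 ≈ -146.20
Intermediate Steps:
m = -27809/6 (m = (⅙)*(-27809) = -27809/6 ≈ -4634.8)
r(196)/47015 - 15445/m = -183*196²/47015 - 15445/(-27809/6) = -183*38416*(1/47015) - 15445*(-6/27809) = -7030128*1/47015 + 92670/27809 = -7030128/47015 + 92670/27809 = -191143949502/1307440135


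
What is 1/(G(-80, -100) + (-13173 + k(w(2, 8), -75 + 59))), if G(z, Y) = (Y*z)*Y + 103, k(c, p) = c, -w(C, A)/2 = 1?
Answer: -1/813072 ≈ -1.2299e-6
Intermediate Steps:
w(C, A) = -2 (w(C, A) = -2*1 = -2)
G(z, Y) = 103 + z*Y**2 (G(z, Y) = z*Y**2 + 103 = 103 + z*Y**2)
1/(G(-80, -100) + (-13173 + k(w(2, 8), -75 + 59))) = 1/((103 - 80*(-100)**2) + (-13173 - 2)) = 1/((103 - 80*10000) - 13175) = 1/((103 - 800000) - 13175) = 1/(-799897 - 13175) = 1/(-813072) = -1/813072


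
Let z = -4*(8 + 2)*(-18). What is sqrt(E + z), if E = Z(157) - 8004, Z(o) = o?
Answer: I*sqrt(7127) ≈ 84.422*I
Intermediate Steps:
z = 720 (z = -4*10*(-18) = -40*(-18) = 720)
E = -7847 (E = 157 - 8004 = -7847)
sqrt(E + z) = sqrt(-7847 + 720) = sqrt(-7127) = I*sqrt(7127)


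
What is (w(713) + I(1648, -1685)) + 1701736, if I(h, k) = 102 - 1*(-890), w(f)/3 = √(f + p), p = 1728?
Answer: 1702728 + 3*√2441 ≈ 1.7029e+6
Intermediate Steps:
w(f) = 3*√(1728 + f) (w(f) = 3*√(f + 1728) = 3*√(1728 + f))
I(h, k) = 992 (I(h, k) = 102 + 890 = 992)
(w(713) + I(1648, -1685)) + 1701736 = (3*√(1728 + 713) + 992) + 1701736 = (3*√2441 + 992) + 1701736 = (992 + 3*√2441) + 1701736 = 1702728 + 3*√2441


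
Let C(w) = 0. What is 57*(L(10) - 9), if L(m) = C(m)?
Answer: -513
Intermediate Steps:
L(m) = 0
57*(L(10) - 9) = 57*(0 - 9) = 57*(-9) = -513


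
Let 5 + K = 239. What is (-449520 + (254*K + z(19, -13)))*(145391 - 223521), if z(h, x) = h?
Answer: 30475778450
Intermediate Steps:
K = 234 (K = -5 + 239 = 234)
(-449520 + (254*K + z(19, -13)))*(145391 - 223521) = (-449520 + (254*234 + 19))*(145391 - 223521) = (-449520 + (59436 + 19))*(-78130) = (-449520 + 59455)*(-78130) = -390065*(-78130) = 30475778450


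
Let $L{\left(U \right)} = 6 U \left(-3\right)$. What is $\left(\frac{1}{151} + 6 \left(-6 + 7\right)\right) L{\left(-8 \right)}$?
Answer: $\frac{130608}{151} \approx 864.95$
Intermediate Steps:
$L{\left(U \right)} = - 18 U$
$\left(\frac{1}{151} + 6 \left(-6 + 7\right)\right) L{\left(-8 \right)} = \left(\frac{1}{151} + 6 \left(-6 + 7\right)\right) \left(\left(-18\right) \left(-8\right)\right) = \left(\frac{1}{151} + 6 \cdot 1\right) 144 = \left(\frac{1}{151} + 6\right) 144 = \frac{907}{151} \cdot 144 = \frac{130608}{151}$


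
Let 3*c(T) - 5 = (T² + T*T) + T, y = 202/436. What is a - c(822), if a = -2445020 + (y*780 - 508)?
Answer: -946958741/327 ≈ -2.8959e+6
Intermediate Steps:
y = 101/218 (y = 202*(1/436) = 101/218 ≈ 0.46330)
c(T) = 5/3 + T/3 + 2*T²/3 (c(T) = 5/3 + ((T² + T*T) + T)/3 = 5/3 + ((T² + T²) + T)/3 = 5/3 + (2*T² + T)/3 = 5/3 + (T + 2*T²)/3 = 5/3 + (T/3 + 2*T²/3) = 5/3 + T/3 + 2*T²/3)
a = -266523162/109 (a = -2445020 + ((101/218)*780 - 508) = -2445020 + (39390/109 - 508) = -2445020 - 15982/109 = -266523162/109 ≈ -2.4452e+6)
a - c(822) = -266523162/109 - (5/3 + (⅓)*822 + (⅔)*822²) = -266523162/109 - (5/3 + 274 + (⅔)*675684) = -266523162/109 - (5/3 + 274 + 450456) = -266523162/109 - 1*1352195/3 = -266523162/109 - 1352195/3 = -946958741/327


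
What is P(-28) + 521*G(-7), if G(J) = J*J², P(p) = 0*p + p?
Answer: -178731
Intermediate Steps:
P(p) = p (P(p) = 0 + p = p)
G(J) = J³
P(-28) + 521*G(-7) = -28 + 521*(-7)³ = -28 + 521*(-343) = -28 - 178703 = -178731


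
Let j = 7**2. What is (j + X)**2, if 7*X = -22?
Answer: 103041/49 ≈ 2102.9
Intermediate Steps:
X = -22/7 (X = (1/7)*(-22) = -22/7 ≈ -3.1429)
j = 49
(j + X)**2 = (49 - 22/7)**2 = (321/7)**2 = 103041/49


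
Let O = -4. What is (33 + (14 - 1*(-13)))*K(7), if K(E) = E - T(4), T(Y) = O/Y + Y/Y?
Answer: 420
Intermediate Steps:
T(Y) = 1 - 4/Y (T(Y) = -4/Y + Y/Y = -4/Y + 1 = 1 - 4/Y)
K(E) = E (K(E) = E - (-4 + 4)/4 = E - 0/4 = E - 1*0 = E + 0 = E)
(33 + (14 - 1*(-13)))*K(7) = (33 + (14 - 1*(-13)))*7 = (33 + (14 + 13))*7 = (33 + 27)*7 = 60*7 = 420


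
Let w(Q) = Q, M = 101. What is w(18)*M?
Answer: 1818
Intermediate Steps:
w(18)*M = 18*101 = 1818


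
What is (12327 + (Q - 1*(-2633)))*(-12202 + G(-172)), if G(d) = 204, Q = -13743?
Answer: -14601566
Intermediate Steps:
(12327 + (Q - 1*(-2633)))*(-12202 + G(-172)) = (12327 + (-13743 - 1*(-2633)))*(-12202 + 204) = (12327 + (-13743 + 2633))*(-11998) = (12327 - 11110)*(-11998) = 1217*(-11998) = -14601566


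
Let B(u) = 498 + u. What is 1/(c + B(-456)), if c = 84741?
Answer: 1/84783 ≈ 1.1795e-5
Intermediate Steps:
1/(c + B(-456)) = 1/(84741 + (498 - 456)) = 1/(84741 + 42) = 1/84783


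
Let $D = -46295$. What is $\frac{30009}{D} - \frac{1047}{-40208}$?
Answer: $- \frac{1158131007}{1861429360} \approx -0.62217$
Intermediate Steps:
$\frac{30009}{D} - \frac{1047}{-40208} = \frac{30009}{-46295} - \frac{1047}{-40208} = 30009 \left(- \frac{1}{46295}\right) - - \frac{1047}{40208} = - \frac{30009}{46295} + \frac{1047}{40208} = - \frac{1158131007}{1861429360}$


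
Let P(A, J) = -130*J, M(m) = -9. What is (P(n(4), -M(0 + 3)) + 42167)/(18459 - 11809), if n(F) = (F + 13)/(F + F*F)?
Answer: 40997/6650 ≈ 6.1650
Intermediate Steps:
n(F) = (13 + F)/(F + F²)
(P(n(4), -M(0 + 3)) + 42167)/(18459 - 11809) = (-(-130)*(-9) + 42167)/(18459 - 11809) = (-130*9 + 42167)/6650 = (-1170 + 42167)*(1/6650) = 40997*(1/6650) = 40997/6650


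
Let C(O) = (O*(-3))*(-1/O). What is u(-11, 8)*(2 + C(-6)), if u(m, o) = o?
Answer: 40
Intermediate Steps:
C(O) = 3 (C(O) = (-3*O)*(-1/O) = 3)
u(-11, 8)*(2 + C(-6)) = 8*(2 + 3) = 8*5 = 40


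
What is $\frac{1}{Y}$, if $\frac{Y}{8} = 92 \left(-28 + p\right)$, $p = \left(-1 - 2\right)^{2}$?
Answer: $- \frac{1}{13984} \approx -7.151 \cdot 10^{-5}$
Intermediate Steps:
$p = 9$ ($p = \left(-3\right)^{2} = 9$)
$Y = -13984$ ($Y = 8 \cdot 92 \left(-28 + 9\right) = 8 \cdot 92 \left(-19\right) = 8 \left(-1748\right) = -13984$)
$\frac{1}{Y} = \frac{1}{-13984} = - \frac{1}{13984}$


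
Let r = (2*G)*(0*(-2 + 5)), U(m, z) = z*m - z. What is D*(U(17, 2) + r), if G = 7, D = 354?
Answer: 11328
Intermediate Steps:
U(m, z) = -z + m*z (U(m, z) = m*z - z = -z + m*z)
r = 0 (r = (2*7)*(0*(-2 + 5)) = 14*(0*3) = 14*0 = 0)
D*(U(17, 2) + r) = 354*(2*(-1 + 17) + 0) = 354*(2*16 + 0) = 354*(32 + 0) = 354*32 = 11328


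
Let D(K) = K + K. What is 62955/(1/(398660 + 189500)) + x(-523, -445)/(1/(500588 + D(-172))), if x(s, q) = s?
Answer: 36765985188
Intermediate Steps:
D(K) = 2*K
62955/(1/(398660 + 189500)) + x(-523, -445)/(1/(500588 + D(-172))) = 62955/(1/(398660 + 189500)) - 523/(1/(500588 + 2*(-172))) = 62955/(1/588160) - 523/(1/(500588 - 344)) = 62955/(1/588160) - 523/(1/500244) = 62955*588160 - 523/1/500244 = 37027612800 - 523*500244 = 37027612800 - 261627612 = 36765985188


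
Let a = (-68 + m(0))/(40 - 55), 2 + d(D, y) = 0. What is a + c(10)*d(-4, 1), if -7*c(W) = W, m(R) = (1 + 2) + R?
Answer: 151/21 ≈ 7.1905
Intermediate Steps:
m(R) = 3 + R
d(D, y) = -2 (d(D, y) = -2 + 0 = -2)
a = 13/3 (a = (-68 + (3 + 0))/(40 - 55) = (-68 + 3)/(-15) = -65*(-1/15) = 13/3 ≈ 4.3333)
c(W) = -W/7
a + c(10)*d(-4, 1) = 13/3 - ⅐*10*(-2) = 13/3 - 10/7*(-2) = 13/3 + 20/7 = 151/21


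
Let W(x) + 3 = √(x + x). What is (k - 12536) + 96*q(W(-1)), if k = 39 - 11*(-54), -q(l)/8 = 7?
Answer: -17279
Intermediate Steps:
W(x) = -3 + √2*√x (W(x) = -3 + √(x + x) = -3 + √(2*x) = -3 + √2*√x)
q(l) = -56 (q(l) = -8*7 = -56)
k = 633 (k = 39 + 594 = 633)
(k - 12536) + 96*q(W(-1)) = (633 - 12536) + 96*(-56) = -11903 - 5376 = -17279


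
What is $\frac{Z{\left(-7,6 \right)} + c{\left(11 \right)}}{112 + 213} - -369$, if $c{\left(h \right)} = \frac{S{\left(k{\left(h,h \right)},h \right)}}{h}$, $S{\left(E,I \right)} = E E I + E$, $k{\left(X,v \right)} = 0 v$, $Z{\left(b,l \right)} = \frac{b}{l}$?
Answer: $\frac{719543}{1950} \approx 369.0$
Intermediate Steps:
$k{\left(X,v \right)} = 0$
$S{\left(E,I \right)} = E + I E^{2}$ ($S{\left(E,I \right)} = E^{2} I + E = I E^{2} + E = E + I E^{2}$)
$c{\left(h \right)} = 0$ ($c{\left(h \right)} = \frac{0 \left(1 + 0 h\right)}{h} = \frac{0 \left(1 + 0\right)}{h} = \frac{0 \cdot 1}{h} = \frac{0}{h} = 0$)
$\frac{Z{\left(-7,6 \right)} + c{\left(11 \right)}}{112 + 213} - -369 = \frac{- \frac{7}{6} + 0}{112 + 213} - -369 = \frac{\left(-7\right) \frac{1}{6} + 0}{325} + 369 = \left(- \frac{7}{6} + 0\right) \frac{1}{325} + 369 = \left(- \frac{7}{6}\right) \frac{1}{325} + 369 = - \frac{7}{1950} + 369 = \frac{719543}{1950}$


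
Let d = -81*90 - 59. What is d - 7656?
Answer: -15005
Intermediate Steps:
d = -7349 (d = -7290 - 59 = -7349)
d - 7656 = -7349 - 7656 = -15005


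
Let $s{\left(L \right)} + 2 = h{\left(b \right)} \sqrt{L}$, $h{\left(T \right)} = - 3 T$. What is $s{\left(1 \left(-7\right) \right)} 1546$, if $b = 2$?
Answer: $-3092 - 9276 i \sqrt{7} \approx -3092.0 - 24542.0 i$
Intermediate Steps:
$s{\left(L \right)} = -2 - 6 \sqrt{L}$ ($s{\left(L \right)} = -2 + \left(-3\right) 2 \sqrt{L} = -2 - 6 \sqrt{L}$)
$s{\left(1 \left(-7\right) \right)} 1546 = \left(-2 - 6 \sqrt{1 \left(-7\right)}\right) 1546 = \left(-2 - 6 \sqrt{-7}\right) 1546 = \left(-2 - 6 i \sqrt{7}\right) 1546 = -3092 - 9276 i \sqrt{7}$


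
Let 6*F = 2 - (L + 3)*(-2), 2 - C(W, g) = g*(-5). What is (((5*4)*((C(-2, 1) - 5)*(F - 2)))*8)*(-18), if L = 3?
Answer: -1920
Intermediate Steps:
C(W, g) = 2 + 5*g (C(W, g) = 2 - g*(-5) = 2 - (-5)*g = 2 + 5*g)
F = 7/3 (F = (2 - (3 + 3)*(-2))/6 = (2 - 6*(-2))/6 = (2 - 1*(-12))/6 = (2 + 12)/6 = (1/6)*14 = 7/3 ≈ 2.3333)
(((5*4)*((C(-2, 1) - 5)*(F - 2)))*8)*(-18) = (((5*4)*(((2 + 5*1) - 5)*(7/3 - 2)))*8)*(-18) = ((20*(((2 + 5) - 5)*(1/3)))*8)*(-18) = ((20*((7 - 5)*(1/3)))*8)*(-18) = ((20*(2*(1/3)))*8)*(-18) = ((20*(2/3))*8)*(-18) = ((40/3)*8)*(-18) = (320/3)*(-18) = -1920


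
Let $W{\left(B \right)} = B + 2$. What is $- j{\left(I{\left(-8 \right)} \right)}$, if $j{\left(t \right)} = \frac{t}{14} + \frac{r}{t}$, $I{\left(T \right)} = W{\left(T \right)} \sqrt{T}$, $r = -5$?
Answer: $\frac{179 i \sqrt{2}}{168} \approx 1.5068 i$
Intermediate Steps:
$W{\left(B \right)} = 2 + B$
$I{\left(T \right)} = \sqrt{T} \left(2 + T\right)$ ($I{\left(T \right)} = \left(2 + T\right) \sqrt{T} = \sqrt{T} \left(2 + T\right)$)
$j{\left(t \right)} = - \frac{5}{t} + \frac{t}{14}$ ($j{\left(t \right)} = \frac{t}{14} - \frac{5}{t} = - \frac{5}{t} + \frac{t}{14}$)
$- j{\left(I{\left(-8 \right)} \right)} = - (- \frac{5}{\sqrt{-8} \left(2 - 8\right)} + \frac{\sqrt{-8} \left(2 - 8\right)}{14}) = - (- \frac{5}{2 i \sqrt{2} \left(-6\right)} + \frac{2 i \sqrt{2} \left(-6\right)}{14}) = - (- \frac{5}{\left(-12\right) i \sqrt{2}} + \frac{\left(-12\right) i \sqrt{2}}{14}) = - (- 5 \frac{i \sqrt{2}}{24} - \frac{6 i \sqrt{2}}{7}) = - (- \frac{5 i \sqrt{2}}{24} - \frac{6 i \sqrt{2}}{7}) = - \frac{\left(-179\right) i \sqrt{2}}{168} = \frac{179 i \sqrt{2}}{168}$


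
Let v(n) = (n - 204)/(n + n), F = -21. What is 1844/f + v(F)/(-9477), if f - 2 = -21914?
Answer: -1710428/20189169 ≈ -0.084720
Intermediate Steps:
f = -21912 (f = 2 - 21914 = -21912)
v(n) = (-204 + n)/(2*n) (v(n) = (-204 + n)/((2*n)) = (-204 + n)*(1/(2*n)) = (-204 + n)/(2*n))
1844/f + v(F)/(-9477) = 1844/(-21912) + ((½)*(-204 - 21)/(-21))/(-9477) = 1844*(-1/21912) + ((½)*(-1/21)*(-225))*(-1/9477) = -461/5478 + (75/14)*(-1/9477) = -461/5478 - 25/44226 = -1710428/20189169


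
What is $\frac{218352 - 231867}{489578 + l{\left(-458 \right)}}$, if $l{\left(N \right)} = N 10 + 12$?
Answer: $- \frac{53}{1902} \approx -0.027865$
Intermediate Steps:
$l{\left(N \right)} = 12 + 10 N$ ($l{\left(N \right)} = 10 N + 12 = 12 + 10 N$)
$\frac{218352 - 231867}{489578 + l{\left(-458 \right)}} = \frac{218352 - 231867}{489578 + \left(12 + 10 \left(-458\right)\right)} = - \frac{13515}{489578 + \left(12 - 4580\right)} = - \frac{13515}{489578 - 4568} = - \frac{13515}{485010} = \left(-13515\right) \frac{1}{485010} = - \frac{53}{1902}$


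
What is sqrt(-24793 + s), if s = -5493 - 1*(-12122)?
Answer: 2*I*sqrt(4541) ≈ 134.77*I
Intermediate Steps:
s = 6629 (s = -5493 + 12122 = 6629)
sqrt(-24793 + s) = sqrt(-24793 + 6629) = sqrt(-18164) = 2*I*sqrt(4541)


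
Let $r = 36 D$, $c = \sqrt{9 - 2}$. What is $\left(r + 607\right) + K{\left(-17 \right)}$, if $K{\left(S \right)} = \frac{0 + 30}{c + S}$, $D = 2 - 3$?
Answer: $\frac{26752}{47} - \frac{5 \sqrt{7}}{47} \approx 568.91$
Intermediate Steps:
$D = -1$
$c = \sqrt{7} \approx 2.6458$
$r = -36$ ($r = 36 \left(-1\right) = -36$)
$K{\left(S \right)} = \frac{30}{S + \sqrt{7}}$ ($K{\left(S \right)} = \frac{0 + 30}{\sqrt{7} + S} = \frac{30}{S + \sqrt{7}}$)
$\left(r + 607\right) + K{\left(-17 \right)} = \left(-36 + 607\right) + \frac{30}{-17 + \sqrt{7}} = 571 + \frac{30}{-17 + \sqrt{7}}$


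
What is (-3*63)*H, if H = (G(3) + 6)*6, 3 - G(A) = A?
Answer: -6804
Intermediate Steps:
G(A) = 3 - A
H = 36 (H = ((3 - 1*3) + 6)*6 = ((3 - 3) + 6)*6 = (0 + 6)*6 = 6*6 = 36)
(-3*63)*H = -3*63*36 = -189*36 = -6804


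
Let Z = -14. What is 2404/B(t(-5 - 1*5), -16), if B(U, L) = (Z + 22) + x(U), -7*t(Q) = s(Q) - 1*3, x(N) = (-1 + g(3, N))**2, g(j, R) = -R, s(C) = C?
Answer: 29449/198 ≈ 148.73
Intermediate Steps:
x(N) = (-1 - N)**2
t(Q) = 3/7 - Q/7 (t(Q) = -(Q - 1*3)/7 = -(Q - 3)/7 = -(-3 + Q)/7 = 3/7 - Q/7)
B(U, L) = 8 + (1 + U)**2 (B(U, L) = (-14 + 22) + (1 + U)**2 = 8 + (1 + U)**2)
2404/B(t(-5 - 1*5), -16) = 2404/(8 + (1 + (3/7 - (-5 - 1*5)/7))**2) = 2404/(8 + (1 + (3/7 - (-5 - 5)/7))**2) = 2404/(8 + (1 + (3/7 - 1/7*(-10)))**2) = 2404/(8 + (1 + (3/7 + 10/7))**2) = 2404/(8 + (1 + 13/7)**2) = 2404/(8 + (20/7)**2) = 2404/(8 + 400/49) = 2404/(792/49) = 2404*(49/792) = 29449/198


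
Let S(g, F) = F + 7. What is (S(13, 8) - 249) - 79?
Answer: -313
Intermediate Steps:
S(g, F) = 7 + F
(S(13, 8) - 249) - 79 = ((7 + 8) - 249) - 79 = (15 - 249) - 79 = -234 - 79 = -313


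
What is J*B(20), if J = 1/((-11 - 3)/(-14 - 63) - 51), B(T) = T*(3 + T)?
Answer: -5060/559 ≈ -9.0519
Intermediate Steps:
J = -11/559 (J = 1/(-14/(-77) - 51) = 1/(-14*(-1/77) - 51) = 1/(2/11 - 51) = 1/(-559/11) = -11/559 ≈ -0.019678)
J*B(20) = -220*(3 + 20)/559 = -220*23/559 = -11/559*460 = -5060/559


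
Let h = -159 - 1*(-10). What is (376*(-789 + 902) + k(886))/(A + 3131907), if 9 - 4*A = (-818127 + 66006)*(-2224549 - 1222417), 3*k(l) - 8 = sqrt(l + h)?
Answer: -509888/7777568961747 - 4*sqrt(737)/7777568961747 ≈ -6.5573e-8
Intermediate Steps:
h = -149 (h = -159 + 10 = -149)
k(l) = 8/3 + sqrt(-149 + l)/3 (k(l) = 8/3 + sqrt(l - 149)/3 = 8/3 + sqrt(-149 + l)/3)
A = -2592535514877/4 (A = 9/4 - (-818127 + 66006)*(-2224549 - 1222417)/4 = 9/4 - (-752121)*(-3446966)/4 = 9/4 - 1/4*2592535514886 = 9/4 - 1296267757443/2 = -2592535514877/4 ≈ -6.4813e+11)
(376*(-789 + 902) + k(886))/(A + 3131907) = (376*(-789 + 902) + (8/3 + sqrt(-149 + 886)/3))/(-2592535514877/4 + 3131907) = (376*113 + (8/3 + sqrt(737)/3))/(-2592522987249/4) = (42488 + (8/3 + sqrt(737)/3))*(-4/2592522987249) = (127472/3 + sqrt(737)/3)*(-4/2592522987249) = -509888/7777568961747 - 4*sqrt(737)/7777568961747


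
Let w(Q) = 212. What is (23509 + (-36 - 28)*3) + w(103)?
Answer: 23529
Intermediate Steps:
(23509 + (-36 - 28)*3) + w(103) = (23509 + (-36 - 28)*3) + 212 = (23509 - 64*3) + 212 = (23509 - 192) + 212 = 23317 + 212 = 23529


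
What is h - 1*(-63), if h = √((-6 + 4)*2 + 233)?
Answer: 63 + √229 ≈ 78.133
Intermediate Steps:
h = √229 (h = √(-2*2 + 233) = √(-4 + 233) = √229 ≈ 15.133)
h - 1*(-63) = √229 - 1*(-63) = √229 + 63 = 63 + √229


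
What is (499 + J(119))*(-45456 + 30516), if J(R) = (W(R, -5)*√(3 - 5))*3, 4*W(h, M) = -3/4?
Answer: -7455060 + 33615*I*√2/4 ≈ -7.4551e+6 + 11885.0*I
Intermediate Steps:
W(h, M) = -3/16 (W(h, M) = (-3/4)/4 = (-3*¼)/4 = (¼)*(-¾) = -3/16)
J(R) = -9*I*√2/16 (J(R) = -3*√(3 - 5)/16*3 = -3*I*√2/16*3 = -9*I*√2/16)
(499 + J(119))*(-45456 + 30516) = (499 - 9*I*√2/16)*(-45456 + 30516) = (499 - 9*I*√2/16)*(-14940) = -7455060 + 33615*I*√2/4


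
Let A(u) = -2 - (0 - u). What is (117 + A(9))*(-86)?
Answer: -10664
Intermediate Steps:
A(u) = -2 + u (A(u) = -2 - (-1)*u = -2 + u)
(117 + A(9))*(-86) = (117 + (-2 + 9))*(-86) = (117 + 7)*(-86) = 124*(-86) = -10664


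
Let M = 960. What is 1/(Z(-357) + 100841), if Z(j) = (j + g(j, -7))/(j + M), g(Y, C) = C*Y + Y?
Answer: 201/20269636 ≈ 9.9163e-6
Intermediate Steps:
g(Y, C) = Y + C*Y
Z(j) = -5*j/(960 + j) (Z(j) = (j + j*(1 - 7))/(j + 960) = (j + j*(-6))/(960 + j) = (j - 6*j)/(960 + j) = (-5*j)/(960 + j) = -5*j/(960 + j))
1/(Z(-357) + 100841) = 1/(-5*(-357)/(960 - 357) + 100841) = 1/(-5*(-357)/603 + 100841) = 1/(-5*(-357)*1/603 + 100841) = 1/(595/201 + 100841) = 1/(20269636/201) = 201/20269636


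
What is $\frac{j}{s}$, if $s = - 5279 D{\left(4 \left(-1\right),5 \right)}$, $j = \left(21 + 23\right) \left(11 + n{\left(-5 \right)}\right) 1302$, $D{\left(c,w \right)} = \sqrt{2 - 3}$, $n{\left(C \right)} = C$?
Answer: $\frac{343728 i}{5279} \approx 65.112 i$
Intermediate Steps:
$D{\left(c,w \right)} = i$ ($D{\left(c,w \right)} = \sqrt{-1} = i$)
$j = 343728$ ($j = \left(21 + 23\right) \left(11 - 5\right) 1302 = 44 \cdot 6 \cdot 1302 = 264 \cdot 1302 = 343728$)
$s = - 5279 i \approx - 5279.0 i$
$\frac{j}{s} = \frac{343728}{\left(-5279\right) i} = 343728 \frac{i}{5279} = \frac{343728 i}{5279}$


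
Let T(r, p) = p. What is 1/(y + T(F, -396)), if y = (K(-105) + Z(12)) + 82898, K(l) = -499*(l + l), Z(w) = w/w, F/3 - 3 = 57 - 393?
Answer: 1/187293 ≈ 5.3392e-6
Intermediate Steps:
F = -999 (F = 9 + 3*(57 - 393) = 9 + 3*(-336) = 9 - 1008 = -999)
Z(w) = 1
K(l) = -998*l
y = 187689 (y = (-998*(-105) + 1) + 82898 = (104790 + 1) + 82898 = 104791 + 82898 = 187689)
1/(y + T(F, -396)) = 1/(187689 - 396) = 1/187293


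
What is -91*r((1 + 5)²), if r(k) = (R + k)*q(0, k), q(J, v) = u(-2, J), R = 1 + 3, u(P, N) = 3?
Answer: -10920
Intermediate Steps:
R = 4
q(J, v) = 3
r(k) = 12 + 3*k (r(k) = (4 + k)*3 = 12 + 3*k)
-91*r((1 + 5)²) = -91*(12 + 3*(1 + 5)²) = -91*(12 + 3*6²) = -91*(12 + 3*36) = -91*(12 + 108) = -91*120 = -10920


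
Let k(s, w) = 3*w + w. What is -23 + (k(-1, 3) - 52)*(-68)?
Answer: 2697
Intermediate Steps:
k(s, w) = 4*w
-23 + (k(-1, 3) - 52)*(-68) = -23 + (4*3 - 52)*(-68) = -23 + (12 - 52)*(-68) = -23 - 40*(-68) = -23 + 2720 = 2697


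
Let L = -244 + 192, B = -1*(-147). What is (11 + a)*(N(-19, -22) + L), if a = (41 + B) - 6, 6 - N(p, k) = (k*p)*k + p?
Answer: 1769617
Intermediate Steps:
N(p, k) = 6 - p - p*k**2 (N(p, k) = 6 - ((k*p)*k + p) = 6 - (p*k**2 + p) = 6 - (p + p*k**2) = 6 + (-p - p*k**2) = 6 - p - p*k**2)
B = 147
a = 182 (a = (41 + 147) - 6 = 188 - 6 = 182)
L = -52
(11 + a)*(N(-19, -22) + L) = (11 + 182)*((6 - 1*(-19) - 1*(-19)*(-22)**2) - 52) = 193*((6 + 19 - 1*(-19)*484) - 52) = 193*((6 + 19 + 9196) - 52) = 193*(9221 - 52) = 193*9169 = 1769617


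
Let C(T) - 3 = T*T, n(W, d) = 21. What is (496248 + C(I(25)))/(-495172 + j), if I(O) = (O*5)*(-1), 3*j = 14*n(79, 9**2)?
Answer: -255938/247537 ≈ -1.0339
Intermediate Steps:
j = 98 (j = (14*21)/3 = (1/3)*294 = 98)
I(O) = -5*O (I(O) = (5*O)*(-1) = -5*O)
C(T) = 3 + T**2 (C(T) = 3 + T*T = 3 + T**2)
(496248 + C(I(25)))/(-495172 + j) = (496248 + (3 + (-5*25)**2))/(-495172 + 98) = (496248 + (3 + (-125)**2))/(-495074) = (496248 + (3 + 15625))*(-1/495074) = (496248 + 15628)*(-1/495074) = 511876*(-1/495074) = -255938/247537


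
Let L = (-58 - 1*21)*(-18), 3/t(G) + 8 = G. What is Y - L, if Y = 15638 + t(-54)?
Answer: 881389/62 ≈ 14216.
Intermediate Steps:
t(G) = 3/(-8 + G)
L = 1422 (L = (-58 - 21)*(-18) = -79*(-18) = 1422)
Y = 969553/62 (Y = 15638 + 3/(-8 - 54) = 15638 + 3/(-62) = 15638 + 3*(-1/62) = 15638 - 3/62 = 969553/62 ≈ 15638.)
Y - L = 969553/62 - 1*1422 = 969553/62 - 1422 = 881389/62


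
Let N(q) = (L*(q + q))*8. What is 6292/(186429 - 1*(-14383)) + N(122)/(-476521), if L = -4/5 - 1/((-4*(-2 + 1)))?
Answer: 4262318009/119613918815 ≈ 0.035634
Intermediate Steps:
L = -21/20 (L = -4*⅕ - 1/((-4*(-1))) = -⅘ - 1/4 = -⅘ - 1*¼ = -⅘ - ¼ = -21/20 ≈ -1.0500)
N(q) = -84*q/5 (N(q) = -21*(q + q)/20*8 = -21*q/10*8 = -84*q/5)
6292/(186429 - 1*(-14383)) + N(122)/(-476521) = 6292/(186429 - 1*(-14383)) - 84/5*122/(-476521) = 6292/(186429 + 14383) - 10248/5*(-1/476521) = 6292/200812 + 10248/2382605 = 6292*(1/200812) + 10248/2382605 = 1573/50203 + 10248/2382605 = 4262318009/119613918815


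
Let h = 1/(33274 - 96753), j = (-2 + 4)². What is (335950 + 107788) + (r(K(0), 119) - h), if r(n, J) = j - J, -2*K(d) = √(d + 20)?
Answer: 28160744418/63479 ≈ 4.4362e+5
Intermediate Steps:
j = 4 (j = 2² = 4)
K(d) = -√(20 + d)/2 (K(d) = -√(d + 20)/2 = -√(20 + d)/2)
r(n, J) = 4 - J
h = -1/63479 (h = 1/(-63479) = -1/63479 ≈ -1.5753e-5)
(335950 + 107788) + (r(K(0), 119) - h) = (335950 + 107788) + ((4 - 1*119) - 1*(-1/63479)) = 443738 + ((4 - 119) + 1/63479) = 443738 + (-115 + 1/63479) = 443738 - 7300084/63479 = 28160744418/63479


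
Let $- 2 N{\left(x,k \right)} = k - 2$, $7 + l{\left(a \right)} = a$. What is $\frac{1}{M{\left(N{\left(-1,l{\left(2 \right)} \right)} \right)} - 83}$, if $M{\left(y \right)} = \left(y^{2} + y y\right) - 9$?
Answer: $- \frac{2}{135} \approx -0.014815$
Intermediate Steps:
$l{\left(a \right)} = -7 + a$
$N{\left(x,k \right)} = 1 - \frac{k}{2}$ ($N{\left(x,k \right)} = - \frac{k - 2}{2} = - \frac{-2 + k}{2} = 1 - \frac{k}{2}$)
$M{\left(y \right)} = -9 + 2 y^{2}$ ($M{\left(y \right)} = \left(y^{2} + y^{2}\right) - 9 = 2 y^{2} - 9 = -9 + 2 y^{2}$)
$\frac{1}{M{\left(N{\left(-1,l{\left(2 \right)} \right)} \right)} - 83} = \frac{1}{\left(-9 + 2 \left(1 - \frac{-7 + 2}{2}\right)^{2}\right) - 83} = \frac{1}{\left(-9 + 2 \left(1 - - \frac{5}{2}\right)^{2}\right) - 83} = \frac{1}{\left(-9 + 2 \left(1 + \frac{5}{2}\right)^{2}\right) - 83} = \frac{1}{\left(-9 + 2 \left(\frac{7}{2}\right)^{2}\right) - 83} = \frac{1}{\left(-9 + 2 \cdot \frac{49}{4}\right) - 83} = \frac{1}{\left(-9 + \frac{49}{2}\right) - 83} = \frac{1}{\frac{31}{2} - 83} = \frac{1}{- \frac{135}{2}} = - \frac{2}{135}$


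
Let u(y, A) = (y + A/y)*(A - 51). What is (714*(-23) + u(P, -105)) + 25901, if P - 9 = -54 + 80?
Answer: 4487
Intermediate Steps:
P = 35 (P = 9 + (-54 + 80) = 9 + 26 = 35)
u(y, A) = (-51 + A)*(y + A/y) (u(y, A) = (y + A/y)*(-51 + A) = (-51 + A)*(y + A/y))
(714*(-23) + u(P, -105)) + 25901 = (714*(-23) + ((-105)² - 51*(-105) + 35²*(-51 - 105))/35) + 25901 = (-16422 + (11025 + 5355 + 1225*(-156))/35) + 25901 = (-16422 + (11025 + 5355 - 191100)/35) + 25901 = (-16422 + (1/35)*(-174720)) + 25901 = (-16422 - 4992) + 25901 = -21414 + 25901 = 4487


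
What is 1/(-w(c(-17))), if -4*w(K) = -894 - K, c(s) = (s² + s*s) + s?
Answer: -4/1455 ≈ -0.0027491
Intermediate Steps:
c(s) = s + 2*s² (c(s) = (s² + s²) + s = 2*s² + s = s + 2*s²)
w(K) = 447/2 + K/4 (w(K) = -(-894 - K)/4 = 447/2 + K/4)
1/(-w(c(-17))) = 1/(-(447/2 + (-17*(1 + 2*(-17)))/4)) = 1/(-(447/2 + (-17*(1 - 34))/4)) = 1/(-(447/2 + (-17*(-33))/4)) = 1/(-(447/2 + (¼)*561)) = 1/(-(447/2 + 561/4)) = 1/(-1*1455/4) = 1/(-1455/4) = -4/1455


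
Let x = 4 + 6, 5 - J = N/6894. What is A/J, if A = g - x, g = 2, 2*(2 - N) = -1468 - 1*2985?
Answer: -110304/64483 ≈ -1.7106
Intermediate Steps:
N = 4457/2 (N = 2 - (-1468 - 1*2985)/2 = 2 - (-1468 - 2985)/2 = 2 - ½*(-4453) = 2 + 4453/2 = 4457/2 ≈ 2228.5)
J = 64483/13788 (J = 5 - 4457/(2*6894) = 5 - 1*4457/13788 = 5 - 4457/13788 = 64483/13788 ≈ 4.6768)
x = 10
A = -8 (A = 2 - 1*10 = 2 - 10 = -8)
A/J = -8/64483/13788 = -8*13788/64483 = -110304/64483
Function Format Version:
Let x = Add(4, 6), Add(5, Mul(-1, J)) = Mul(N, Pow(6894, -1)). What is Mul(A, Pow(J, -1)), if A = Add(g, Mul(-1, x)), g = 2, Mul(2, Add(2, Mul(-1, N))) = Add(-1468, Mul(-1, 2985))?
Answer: Rational(-110304, 64483) ≈ -1.7106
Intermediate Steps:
N = Rational(4457, 2) (N = Add(2, Mul(Rational(-1, 2), Add(-1468, Mul(-1, 2985)))) = Add(2, Mul(Rational(-1, 2), Add(-1468, -2985))) = Add(2, Mul(Rational(-1, 2), -4453)) = Add(2, Rational(4453, 2)) = Rational(4457, 2) ≈ 2228.5)
J = Rational(64483, 13788) (J = Add(5, Mul(-1, Mul(Rational(4457, 2), Pow(6894, -1)))) = Add(5, Mul(-1, Mul(Rational(4457, 2), Rational(1, 6894)))) = Add(5, Mul(-1, Rational(4457, 13788))) = Add(5, Rational(-4457, 13788)) = Rational(64483, 13788) ≈ 4.6768)
x = 10
A = -8 (A = Add(2, Mul(-1, 10)) = Add(2, -10) = -8)
Mul(A, Pow(J, -1)) = Mul(-8, Pow(Rational(64483, 13788), -1)) = Mul(-8, Rational(13788, 64483)) = Rational(-110304, 64483)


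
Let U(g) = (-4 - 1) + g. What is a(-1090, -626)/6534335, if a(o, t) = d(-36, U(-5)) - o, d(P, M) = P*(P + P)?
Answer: 3682/6534335 ≈ 0.00056348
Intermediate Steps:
U(g) = -5 + g
d(P, M) = 2*P² (d(P, M) = P*(2*P) = 2*P²)
a(o, t) = 2592 - o (a(o, t) = 2*(-36)² - o = 2*1296 - o = 2592 - o)
a(-1090, -626)/6534335 = (2592 - 1*(-1090))/6534335 = (2592 + 1090)*(1/6534335) = 3682*(1/6534335) = 3682/6534335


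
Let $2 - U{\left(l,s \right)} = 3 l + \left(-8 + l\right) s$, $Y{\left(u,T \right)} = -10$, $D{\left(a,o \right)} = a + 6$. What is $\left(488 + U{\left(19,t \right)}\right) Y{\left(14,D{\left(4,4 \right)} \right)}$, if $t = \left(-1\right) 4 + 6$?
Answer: $-4110$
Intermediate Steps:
$D{\left(a,o \right)} = 6 + a$
$t = 2$ ($t = -4 + 6 = 2$)
$U{\left(l,s \right)} = 2 - 3 l - s \left(-8 + l\right)$ ($U{\left(l,s \right)} = 2 - \left(3 l + \left(-8 + l\right) s\right) = 2 - \left(3 l + s \left(-8 + l\right)\right) = 2 - 3 l - s \left(-8 + l\right)$)
$\left(488 + U{\left(19,t \right)}\right) Y{\left(14,D{\left(4,4 \right)} \right)} = \left(488 + \left(2 - 57 + 8 \cdot 2 - 19 \cdot 2\right)\right) \left(-10\right) = \left(488 + \left(2 - 57 + 16 - 38\right)\right) \left(-10\right) = \left(488 - 77\right) \left(-10\right) = 411 \left(-10\right) = -4110$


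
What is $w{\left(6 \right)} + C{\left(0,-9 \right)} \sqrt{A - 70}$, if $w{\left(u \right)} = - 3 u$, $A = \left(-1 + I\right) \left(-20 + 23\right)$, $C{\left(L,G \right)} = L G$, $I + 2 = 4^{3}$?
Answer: $-18$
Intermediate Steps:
$I = 62$ ($I = -2 + 4^{3} = -2 + 64 = 62$)
$C{\left(L,G \right)} = G L$
$A = 183$ ($A = \left(-1 + 62\right) \left(-20 + 23\right) = 61 \cdot 3 = 183$)
$w{\left(6 \right)} + C{\left(0,-9 \right)} \sqrt{A - 70} = \left(-3\right) 6 + \left(-9\right) 0 \sqrt{183 - 70} = -18 + 0 \sqrt{113} = -18 + 0 = -18$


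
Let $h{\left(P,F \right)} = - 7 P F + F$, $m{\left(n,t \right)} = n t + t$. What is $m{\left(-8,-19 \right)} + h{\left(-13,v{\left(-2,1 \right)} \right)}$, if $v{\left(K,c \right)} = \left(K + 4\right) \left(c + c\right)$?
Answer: $501$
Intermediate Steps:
$m{\left(n,t \right)} = t + n t$
$v{\left(K,c \right)} = 2 c \left(4 + K\right)$ ($v{\left(K,c \right)} = \left(4 + K\right) 2 c = 2 c \left(4 + K\right)$)
$h{\left(P,F \right)} = F - 7 F P$ ($h{\left(P,F \right)} = - 7 F P + F = F - 7 F P$)
$m{\left(-8,-19 \right)} + h{\left(-13,v{\left(-2,1 \right)} \right)} = - 19 \left(1 - 8\right) + 2 \cdot 1 \left(4 - 2\right) \left(1 - -91\right) = \left(-19\right) \left(-7\right) + 2 \cdot 1 \cdot 2 \left(1 + 91\right) = 133 + 4 \cdot 92 = 133 + 368 = 501$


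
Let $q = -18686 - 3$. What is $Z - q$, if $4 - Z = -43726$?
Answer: $62419$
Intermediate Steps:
$Z = 43730$ ($Z = 4 - -43726 = 4 + 43726 = 43730$)
$q = -18689$ ($q = -18686 - 3 = -18689$)
$Z - q = 43730 - -18689 = 43730 + 18689 = 62419$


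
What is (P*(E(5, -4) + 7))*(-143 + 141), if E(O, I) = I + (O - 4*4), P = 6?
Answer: 96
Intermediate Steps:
E(O, I) = -16 + I + O (E(O, I) = I + (O - 16) = I + (-16 + O) = -16 + I + O)
(P*(E(5, -4) + 7))*(-143 + 141) = (6*((-16 - 4 + 5) + 7))*(-143 + 141) = (6*(-15 + 7))*(-2) = (6*(-8))*(-2) = -48*(-2) = 96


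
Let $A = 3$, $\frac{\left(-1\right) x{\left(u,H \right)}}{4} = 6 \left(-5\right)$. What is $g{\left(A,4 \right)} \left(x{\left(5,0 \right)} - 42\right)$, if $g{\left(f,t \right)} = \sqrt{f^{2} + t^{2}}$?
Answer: $390$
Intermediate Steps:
$x{\left(u,H \right)} = 120$ ($x{\left(u,H \right)} = - 4 \cdot 6 \left(-5\right) = \left(-4\right) \left(-30\right) = 120$)
$g{\left(A,4 \right)} \left(x{\left(5,0 \right)} - 42\right) = \sqrt{3^{2} + 4^{2}} \left(120 - 42\right) = \sqrt{9 + 16} \cdot 78 = \sqrt{25} \cdot 78 = 5 \cdot 78 = 390$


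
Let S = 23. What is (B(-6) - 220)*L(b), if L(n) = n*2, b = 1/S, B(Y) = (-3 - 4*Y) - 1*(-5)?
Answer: -388/23 ≈ -16.870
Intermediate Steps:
B(Y) = 2 - 4*Y (B(Y) = (-3 - 4*Y) + 5 = 2 - 4*Y)
b = 1/23 ≈ 0.043478
L(n) = 2*n
(B(-6) - 220)*L(b) = ((2 - 4*(-6)) - 220)*(2*(1/23)) = ((2 + 24) - 220)*(2/23) = (26 - 220)*(2/23) = -194*2/23 = -388/23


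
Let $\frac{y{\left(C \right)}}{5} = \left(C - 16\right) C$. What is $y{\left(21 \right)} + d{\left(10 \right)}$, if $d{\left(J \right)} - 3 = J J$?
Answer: $628$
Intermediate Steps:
$y{\left(C \right)} = 5 C \left(-16 + C\right)$ ($y{\left(C \right)} = 5 \left(C - 16\right) C = 5 \left(-16 + C\right) C = 5 C \left(-16 + C\right)$)
$d{\left(J \right)} = 3 + J^{2}$ ($d{\left(J \right)} = 3 + J J = 3 + J^{2}$)
$y{\left(21 \right)} + d{\left(10 \right)} = 5 \cdot 21 \left(-16 + 21\right) + \left(3 + 10^{2}\right) = 5 \cdot 21 \cdot 5 + \left(3 + 100\right) = 525 + 103 = 628$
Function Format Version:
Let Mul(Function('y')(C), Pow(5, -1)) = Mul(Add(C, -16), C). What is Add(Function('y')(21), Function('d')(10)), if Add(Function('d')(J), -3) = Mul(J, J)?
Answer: 628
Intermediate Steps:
Function('y')(C) = Mul(5, C, Add(-16, C)) (Function('y')(C) = Mul(5, Mul(Add(C, -16), C)) = Mul(5, Mul(Add(-16, C), C)) = Mul(5, Mul(C, Add(-16, C))) = Mul(5, C, Add(-16, C)))
Function('d')(J) = Add(3, Pow(J, 2)) (Function('d')(J) = Add(3, Mul(J, J)) = Add(3, Pow(J, 2)))
Add(Function('y')(21), Function('d')(10)) = Add(Mul(5, 21, Add(-16, 21)), Add(3, Pow(10, 2))) = Add(Mul(5, 21, 5), Add(3, 100)) = Add(525, 103) = 628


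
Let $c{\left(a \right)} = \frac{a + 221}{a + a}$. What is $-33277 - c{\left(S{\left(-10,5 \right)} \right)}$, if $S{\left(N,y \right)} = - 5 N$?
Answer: $- \frac{3327971}{100} \approx -33280.0$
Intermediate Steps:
$c{\left(a \right)} = \frac{221 + a}{2 a}$
$-33277 - c{\left(S{\left(-10,5 \right)} \right)} = -33277 - \frac{221 - -50}{2 \left(\left(-5\right) \left(-10\right)\right)} = -33277 - \frac{221 + 50}{2 \cdot 50} = -33277 - \frac{1}{2} \cdot \frac{1}{50} \cdot 271 = -33277 - \frac{271}{100} = - \frac{3327971}{100}$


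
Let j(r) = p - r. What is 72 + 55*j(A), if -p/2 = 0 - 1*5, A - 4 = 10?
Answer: -148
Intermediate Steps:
A = 14 (A = 4 + 10 = 14)
p = 10 (p = -2*(0 - 1*5) = -2*(0 - 5) = -2*(-5) = 10)
j(r) = 10 - r
72 + 55*j(A) = 72 + 55*(10 - 1*14) = 72 + 55*(10 - 14) = 72 + 55*(-4) = 72 - 220 = -148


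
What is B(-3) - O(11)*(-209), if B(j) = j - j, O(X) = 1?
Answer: 209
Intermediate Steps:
B(j) = 0
B(-3) - O(11)*(-209) = 0 - (-209) = 0 - 1*(-209) = 0 + 209 = 209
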